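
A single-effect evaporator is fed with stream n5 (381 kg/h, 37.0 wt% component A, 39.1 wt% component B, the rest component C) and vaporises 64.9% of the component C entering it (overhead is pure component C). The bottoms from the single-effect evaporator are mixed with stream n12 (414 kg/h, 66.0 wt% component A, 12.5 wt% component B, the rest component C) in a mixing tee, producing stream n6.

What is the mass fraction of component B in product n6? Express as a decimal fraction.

Vapour removed = 0.649×0.239×381 = 59.097 kg/h; concentrate = 321.9 kg/h.
component B reaching the mixer = 148.97 (from concentrate) + 414×0.125 = 200.72 kg/h.
Product flow = 321.9 + 414 = 735.9 kg/h; component B fraction = 0.273.

0.273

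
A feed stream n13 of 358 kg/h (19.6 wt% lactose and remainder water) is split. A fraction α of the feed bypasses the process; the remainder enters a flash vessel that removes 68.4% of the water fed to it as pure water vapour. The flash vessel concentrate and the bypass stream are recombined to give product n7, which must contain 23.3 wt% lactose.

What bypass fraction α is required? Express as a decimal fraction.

All 358×0.196 = 70.168 kg/h of lactose reaches n7, so n7 = 70.168/0.233 = 301.15 kg/h and vapour = 56.85 kg/h.
The evaporator receives (1−α)·358 of feed at 0.804 water and removes 0.684 of that water:
0.684×0.804×(1−α)×358 = 56.85
(1−α) = 56.85/196.88 = 0.2888;  α = 0.7112.

0.711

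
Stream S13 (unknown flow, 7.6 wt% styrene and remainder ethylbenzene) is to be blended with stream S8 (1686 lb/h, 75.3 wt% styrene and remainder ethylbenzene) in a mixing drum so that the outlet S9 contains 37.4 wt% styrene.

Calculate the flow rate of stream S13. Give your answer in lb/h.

Let S13 be the unknown flow. Total out = 1686 + S13.
styrene balance: 1269.6 + 0.076·S13 = 0.374·(1686 + S13)
(0.076 − 0.374)·S13 = 0.374×1686 − 1269.6 = -638.99
S13 = -638.99 / -0.298 = 2144.3 lb/h

2144 lb/h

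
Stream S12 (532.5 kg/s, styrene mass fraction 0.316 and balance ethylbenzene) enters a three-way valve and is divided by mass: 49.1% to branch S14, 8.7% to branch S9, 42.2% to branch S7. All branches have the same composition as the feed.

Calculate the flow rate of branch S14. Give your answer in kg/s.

261.5 kg/s

Branch S14 flow = 0.491×532.5 = 261.46 kg/s.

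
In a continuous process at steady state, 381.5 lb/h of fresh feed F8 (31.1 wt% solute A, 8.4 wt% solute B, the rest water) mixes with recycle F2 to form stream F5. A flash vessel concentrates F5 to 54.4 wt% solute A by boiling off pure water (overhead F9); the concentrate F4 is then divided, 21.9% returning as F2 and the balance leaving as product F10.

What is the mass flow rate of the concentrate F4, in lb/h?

Overall solute A balance (none leaves overhead): solute A in fresh feed = solute A in product, i.e. 381.5×0.311 = (1−0.219)·F4·0.544.
F4 = 118.65/(0.544×0.781) = 279.26 lb/h.

279.3 lb/h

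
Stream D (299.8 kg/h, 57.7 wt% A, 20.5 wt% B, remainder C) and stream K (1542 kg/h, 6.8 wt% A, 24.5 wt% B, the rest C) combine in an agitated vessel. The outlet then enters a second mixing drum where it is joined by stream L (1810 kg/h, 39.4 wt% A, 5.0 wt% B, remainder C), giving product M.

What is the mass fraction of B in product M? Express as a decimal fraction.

Overall, product flow = 3651.8 kg/h.
B in = 299.8×0.205 + 1542×0.245 + 1810×0.050 = 529.75 kg/h.
B fraction in M = 0.145.

0.145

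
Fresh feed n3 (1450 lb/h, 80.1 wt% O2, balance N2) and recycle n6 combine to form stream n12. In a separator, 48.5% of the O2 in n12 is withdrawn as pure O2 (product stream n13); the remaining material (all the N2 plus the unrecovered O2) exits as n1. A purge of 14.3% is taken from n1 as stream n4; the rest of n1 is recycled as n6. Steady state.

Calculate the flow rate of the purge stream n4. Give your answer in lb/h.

N2 enters only via n3 and leaves only via the purge: 1450×0.199 = 0.143×(N2 in n1), and the separator passes all N2, so N2 in n12 = N2 in n1 = 2017.8 lb/h.
O2 in n12: m_A = 1450×0.801 + (1−0.143)·(1−0.485)·m_A, so m_A = 1161.5/0.5586 = 2079 lb/h.
n1 = (1−0.485)×2079 + 2017.8 = 3088.5 lb/h.
Purge n4 = 0.143×3088.5 = 441.66 lb/h.

441.7 lb/h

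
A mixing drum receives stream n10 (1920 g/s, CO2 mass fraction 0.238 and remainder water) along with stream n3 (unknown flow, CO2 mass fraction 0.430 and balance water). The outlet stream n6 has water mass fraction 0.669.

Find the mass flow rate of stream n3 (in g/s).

1804 g/s

Let n3 be the unknown flow. Total out = 1920 + n3.
water balance: 1463 + 0.570·n3 = 0.669·(1920 + n3)
(0.570 − 0.669)·n3 = 0.669×1920 − 1463 = -178.56
n3 = -178.56 / -0.099 = 1803.6 g/s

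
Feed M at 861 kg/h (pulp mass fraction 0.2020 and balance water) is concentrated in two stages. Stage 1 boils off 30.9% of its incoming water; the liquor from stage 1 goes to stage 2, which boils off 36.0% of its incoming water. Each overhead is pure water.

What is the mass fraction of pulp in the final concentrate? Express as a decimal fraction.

water in feed = 861×0.798 = 687.08 kg/h.
After stage 1: water left = (1−0.309)×687.08 = 474.77; stream total = 648.69 kg/h.
After stage 2: water left = (1−0.360)×474.77 = 303.85; final concentrate = 477.78 kg/h.
pulp fraction = 173.92/477.78 = 0.3640.

0.3640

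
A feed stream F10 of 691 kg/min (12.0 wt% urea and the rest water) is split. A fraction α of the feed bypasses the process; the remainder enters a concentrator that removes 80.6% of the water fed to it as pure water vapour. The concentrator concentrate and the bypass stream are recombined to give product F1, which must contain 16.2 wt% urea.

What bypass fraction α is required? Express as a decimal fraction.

All 691×0.120 = 82.92 kg/min of urea reaches F1, so F1 = 82.92/0.162 = 511.85 kg/min and vapour = 179.15 kg/min.
The evaporator receives (1−α)·691 of feed at 0.880 water and removes 0.806 of that water:
0.806×0.880×(1−α)×691 = 179.15
(1−α) = 179.15/490.11 = 0.3655;  α = 0.6345.

0.634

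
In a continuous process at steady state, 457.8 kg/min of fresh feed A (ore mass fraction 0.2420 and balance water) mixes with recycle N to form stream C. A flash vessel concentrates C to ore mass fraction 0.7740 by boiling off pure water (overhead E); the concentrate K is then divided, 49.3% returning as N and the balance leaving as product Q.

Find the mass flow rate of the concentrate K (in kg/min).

Overall ore balance (none leaves overhead): ore in fresh feed = ore in product, i.e. 457.8×0.242 = (1−0.493)·K·0.774.
K = 110.79/(0.774×0.507) = 282.32 kg/min.

282.3 kg/min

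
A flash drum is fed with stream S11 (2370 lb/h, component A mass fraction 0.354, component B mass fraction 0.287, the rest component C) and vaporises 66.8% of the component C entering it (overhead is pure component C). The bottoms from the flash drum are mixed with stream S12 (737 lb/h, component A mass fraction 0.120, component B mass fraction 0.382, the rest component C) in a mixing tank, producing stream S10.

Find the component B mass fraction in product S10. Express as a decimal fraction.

Vapour removed = 0.668×0.359×2370 = 568.35 lb/h; concentrate = 1801.6 lb/h.
component B reaching the mixer = 680.19 (from concentrate) + 737×0.382 = 961.72 lb/h.
Product flow = 1801.6 + 737 = 2538.6 lb/h; component B fraction = 0.379.

0.379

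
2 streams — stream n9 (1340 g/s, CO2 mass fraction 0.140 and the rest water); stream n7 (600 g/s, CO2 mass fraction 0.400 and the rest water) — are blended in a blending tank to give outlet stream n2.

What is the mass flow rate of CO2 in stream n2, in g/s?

427.6 g/s

CO2 out = CO2 in = 1340×0.140 + 600×0.400 = 427.6 g/s.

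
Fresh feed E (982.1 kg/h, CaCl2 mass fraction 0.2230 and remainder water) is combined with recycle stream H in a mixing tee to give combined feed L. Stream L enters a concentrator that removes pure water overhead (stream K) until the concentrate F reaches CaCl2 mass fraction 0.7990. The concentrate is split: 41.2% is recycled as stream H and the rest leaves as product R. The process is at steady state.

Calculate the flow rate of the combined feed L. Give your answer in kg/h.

Overall CaCl2 balance (none leaves overhead): CaCl2 in fresh feed = CaCl2 in product, i.e. 982.1×0.223 = (1−0.412)·F·0.799.
F = 219.01/(0.799×0.588) = 466.16 kg/h.
Recycle H = 0.412×466.16 = 192.06 kg/h.
Combined feed L = 982.1 + 192.06 = 1174.2 kg/h.

1174 kg/h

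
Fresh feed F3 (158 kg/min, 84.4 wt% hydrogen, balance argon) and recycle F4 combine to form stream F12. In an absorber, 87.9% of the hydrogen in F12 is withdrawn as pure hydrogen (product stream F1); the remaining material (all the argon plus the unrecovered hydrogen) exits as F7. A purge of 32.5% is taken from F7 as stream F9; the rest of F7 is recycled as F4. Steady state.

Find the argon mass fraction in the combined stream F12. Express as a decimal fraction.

0.343

argon enters only via F3 and leaves only via the purge: 158×0.156 = 0.325×(argon in F7), and the absorber passes all argon, so argon in F12 = argon in F7 = 75.84 kg/min.
hydrogen in F12: m_A = 158×0.844 + (1−0.325)·(1−0.879)·m_A, so m_A = 133.35/0.9183 = 145.21 kg/min.
F12 = 145.21 + 75.84 = 221.05 kg/min.
argon fraction in F12 = 75.84/221.05 = 0.343.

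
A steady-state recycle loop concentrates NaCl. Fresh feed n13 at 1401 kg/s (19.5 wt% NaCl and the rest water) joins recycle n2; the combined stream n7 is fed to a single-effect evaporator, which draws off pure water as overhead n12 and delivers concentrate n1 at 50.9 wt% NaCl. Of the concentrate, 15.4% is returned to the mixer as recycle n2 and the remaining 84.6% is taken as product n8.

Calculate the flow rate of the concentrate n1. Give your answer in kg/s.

634.4 kg/s

Overall NaCl balance (none leaves overhead): NaCl in fresh feed = NaCl in product, i.e. 1401×0.195 = (1−0.154)·n1·0.509.
n1 = 273.19/(0.509×0.846) = 634.43 kg/s.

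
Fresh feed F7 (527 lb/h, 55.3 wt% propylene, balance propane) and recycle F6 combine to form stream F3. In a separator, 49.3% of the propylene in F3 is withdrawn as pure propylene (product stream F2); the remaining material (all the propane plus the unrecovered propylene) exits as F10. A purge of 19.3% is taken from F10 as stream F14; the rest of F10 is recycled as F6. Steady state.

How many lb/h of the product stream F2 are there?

propylene in F3: m_A = 527×0.553 + (1−0.193)·(1−0.493)·m_A, so m_A = 291.43/0.5909 = 493.24 lb/h.
Product F2 = 0.493×493.24 = 243.17 lb/h.

243.2 lb/h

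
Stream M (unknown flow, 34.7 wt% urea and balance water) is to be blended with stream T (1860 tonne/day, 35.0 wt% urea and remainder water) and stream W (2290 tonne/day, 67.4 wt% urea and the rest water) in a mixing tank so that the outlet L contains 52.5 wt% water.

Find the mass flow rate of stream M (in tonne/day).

1744 tonne/day

Let M be the unknown flow. Total out = 4150 + M.
water balance: 1955.5 + 0.653·M = 0.525·(4150 + M)
(0.653 − 0.525)·M = 0.525×4150 − 1955.5 = 223.21
M = 223.21 / 0.128 = 1743.8 tonne/day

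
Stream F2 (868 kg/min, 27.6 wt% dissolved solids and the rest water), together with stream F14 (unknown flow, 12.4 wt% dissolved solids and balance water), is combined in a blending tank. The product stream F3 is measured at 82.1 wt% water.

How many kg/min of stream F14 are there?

1531 kg/min

Let F14 be the unknown flow. Total out = 868 + F14.
water balance: 628.43 + 0.876·F14 = 0.821·(868 + F14)
(0.876 − 0.821)·F14 = 0.821×868 − 628.43 = 84.196
F14 = 84.196 / 0.055 = 1530.8 kg/min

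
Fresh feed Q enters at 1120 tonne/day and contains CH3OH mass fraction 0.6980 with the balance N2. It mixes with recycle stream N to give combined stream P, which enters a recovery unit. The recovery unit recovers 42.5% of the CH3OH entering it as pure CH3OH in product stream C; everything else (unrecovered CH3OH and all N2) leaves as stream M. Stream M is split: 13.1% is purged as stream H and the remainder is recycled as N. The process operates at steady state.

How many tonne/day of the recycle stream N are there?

3024 tonne/day

N2 enters only via Q and leaves only via the purge: 1120×0.302 = 0.131×(N2 in M), and the recovery unit passes all N2, so N2 in P = N2 in M = 2582 tonne/day.
CH3OH in P: m_A = 1120×0.698 + (1−0.131)·(1−0.425)·m_A, so m_A = 781.76/0.5003 = 1562.5 tonne/day.
M = (1−0.425)×1562.5 + 2582 = 3480.4 tonne/day.
Recycle N = (1−0.131)×3480.4 = 3024.5 tonne/day.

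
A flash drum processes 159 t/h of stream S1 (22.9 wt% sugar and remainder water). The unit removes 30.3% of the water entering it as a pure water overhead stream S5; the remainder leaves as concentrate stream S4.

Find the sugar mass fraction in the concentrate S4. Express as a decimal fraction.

sugar is not removed: 159×0.229 = 36.411 t/h of sugar enters S4.
water entering = 159×0.771 = 122.59 t/h; overhead removed = 0.303×122.59 = 37.144 t/h.
Concentrate = 159 − 37.144 = 121.86 t/h.
Mass fraction = 36.411/121.86 = 0.299.

0.299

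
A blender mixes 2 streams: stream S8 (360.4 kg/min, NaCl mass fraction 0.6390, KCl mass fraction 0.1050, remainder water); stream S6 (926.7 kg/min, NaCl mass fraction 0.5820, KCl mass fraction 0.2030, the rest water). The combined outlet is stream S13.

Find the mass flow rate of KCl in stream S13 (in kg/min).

226 kg/min

KCl out = KCl in = 360.4×0.105 + 926.7×0.203 = 225.96 kg/min.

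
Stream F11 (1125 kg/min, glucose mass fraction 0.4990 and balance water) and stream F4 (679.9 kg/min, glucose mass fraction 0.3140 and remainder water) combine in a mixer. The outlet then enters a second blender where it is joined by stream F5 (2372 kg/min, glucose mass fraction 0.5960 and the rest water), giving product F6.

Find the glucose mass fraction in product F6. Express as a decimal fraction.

Overall, product flow = 4176.9 kg/min.
glucose in = 1125×0.499 + 679.9×0.314 + 2372×0.596 = 2188.6 kg/min.
glucose fraction in F6 = 0.5240.

0.5240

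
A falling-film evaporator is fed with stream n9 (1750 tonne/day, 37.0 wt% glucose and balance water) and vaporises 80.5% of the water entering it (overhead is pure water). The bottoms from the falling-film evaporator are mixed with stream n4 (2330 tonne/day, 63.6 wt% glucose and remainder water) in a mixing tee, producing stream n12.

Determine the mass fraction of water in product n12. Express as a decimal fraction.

0.333

Vapour removed = 0.805×0.630×1750 = 887.51 tonne/day; concentrate = 862.49 tonne/day.
water reaching the mixer = 214.99 (from concentrate) + 2330×0.364 = 1063.1 tonne/day.
Product flow = 862.49 + 2330 = 3192.5 tonne/day; water fraction = 0.333.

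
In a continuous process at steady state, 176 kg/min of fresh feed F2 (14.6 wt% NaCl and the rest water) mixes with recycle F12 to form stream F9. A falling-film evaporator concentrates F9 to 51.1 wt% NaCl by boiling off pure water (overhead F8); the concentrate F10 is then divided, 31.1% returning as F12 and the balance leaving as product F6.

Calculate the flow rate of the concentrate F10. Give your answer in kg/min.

Overall NaCl balance (none leaves overhead): NaCl in fresh feed = NaCl in product, i.e. 176×0.146 = (1−0.311)·F10·0.511.
F10 = 25.696/(0.511×0.689) = 72.984 kg/min.

72.98 kg/min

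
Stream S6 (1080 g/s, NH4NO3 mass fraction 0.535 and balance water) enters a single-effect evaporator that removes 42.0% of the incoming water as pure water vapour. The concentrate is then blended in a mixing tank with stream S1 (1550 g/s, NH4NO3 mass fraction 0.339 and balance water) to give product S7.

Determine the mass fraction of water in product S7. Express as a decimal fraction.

Vapour removed = 0.420×0.465×1080 = 210.92 g/s; concentrate = 869.08 g/s.
water reaching the mixer = 291.28 (from concentrate) + 1550×0.661 = 1315.8 g/s.
Product flow = 869.08 + 1550 = 2419.1 g/s; water fraction = 0.544.

0.544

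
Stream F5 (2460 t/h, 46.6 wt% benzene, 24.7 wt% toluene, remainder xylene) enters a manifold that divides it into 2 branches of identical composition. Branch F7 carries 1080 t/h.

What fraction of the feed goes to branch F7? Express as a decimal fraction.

0.439

Fraction to F7 = 1080/2460 = 0.4390.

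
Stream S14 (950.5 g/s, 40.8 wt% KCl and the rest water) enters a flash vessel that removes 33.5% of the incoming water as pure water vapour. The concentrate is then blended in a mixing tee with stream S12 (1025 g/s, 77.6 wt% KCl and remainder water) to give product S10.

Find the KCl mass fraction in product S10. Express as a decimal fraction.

Vapour removed = 0.335×0.592×950.5 = 188.5 g/s; concentrate = 762 g/s.
KCl reaching the mixer = 387.8 (from concentrate) + 1025×0.776 = 1183.2 g/s.
Product flow = 762 + 1025 = 1787 g/s; KCl fraction = 0.662.

0.662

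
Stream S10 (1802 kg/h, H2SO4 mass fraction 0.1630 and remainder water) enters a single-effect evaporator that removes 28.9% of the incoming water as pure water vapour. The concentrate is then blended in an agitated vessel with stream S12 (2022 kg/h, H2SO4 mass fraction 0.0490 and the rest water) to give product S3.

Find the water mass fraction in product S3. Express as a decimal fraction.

0.8841

Vapour removed = 0.289×0.837×1802 = 435.89 kg/h; concentrate = 1366.1 kg/h.
water reaching the mixer = 1072.4 (from concentrate) + 2022×0.951 = 2995.3 kg/h.
Product flow = 1366.1 + 2022 = 3388.1 kg/h; water fraction = 0.8841.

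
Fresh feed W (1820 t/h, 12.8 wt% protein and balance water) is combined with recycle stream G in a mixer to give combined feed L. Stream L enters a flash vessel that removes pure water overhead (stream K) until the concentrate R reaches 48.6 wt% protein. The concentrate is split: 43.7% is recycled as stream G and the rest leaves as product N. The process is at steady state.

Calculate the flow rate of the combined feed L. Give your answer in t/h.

Overall protein balance (none leaves overhead): protein in fresh feed = protein in product, i.e. 1820×0.128 = (1−0.437)·R·0.486.
R = 232.96/(0.486×0.563) = 851.41 t/h.
Recycle G = 0.437×851.41 = 372.06 t/h.
Combined feed L = 1820 + 372.06 = 2192.1 t/h.

2192 t/h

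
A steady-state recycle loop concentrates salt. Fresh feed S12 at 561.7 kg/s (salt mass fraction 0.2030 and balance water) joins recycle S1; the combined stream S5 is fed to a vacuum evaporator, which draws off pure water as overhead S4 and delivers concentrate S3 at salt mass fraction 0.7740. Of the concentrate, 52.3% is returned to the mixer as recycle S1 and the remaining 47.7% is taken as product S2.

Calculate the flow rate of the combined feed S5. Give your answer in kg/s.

Overall salt balance (none leaves overhead): salt in fresh feed = salt in product, i.e. 561.7×0.203 = (1−0.523)·S3·0.774.
S3 = 114.03/(0.774×0.477) = 308.85 kg/s.
Recycle S1 = 0.523×308.85 = 161.53 kg/s.
Combined feed S5 = 561.7 + 161.53 = 723.23 kg/s.

723.2 kg/s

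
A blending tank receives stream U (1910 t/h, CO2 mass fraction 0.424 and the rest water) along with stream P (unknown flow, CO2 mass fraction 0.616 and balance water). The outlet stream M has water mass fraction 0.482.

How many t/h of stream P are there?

Let P be the unknown flow. Total out = 1910 + P.
water balance: 1100.2 + 0.384·P = 0.482·(1910 + P)
(0.384 − 0.482)·P = 0.482×1910 − 1100.2 = -179.54
P = -179.54 / -0.098 = 1832 t/h

1832 t/h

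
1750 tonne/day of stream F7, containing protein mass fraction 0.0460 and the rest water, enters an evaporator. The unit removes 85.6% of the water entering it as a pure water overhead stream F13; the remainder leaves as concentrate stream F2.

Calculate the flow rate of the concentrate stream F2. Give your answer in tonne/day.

water entering = 1750×0.954 = 1669.5 tonne/day; overhead removed = 0.856×1669.5 = 1429.1 tonne/day.
Concentrate = 1750 − 1429.1 = 320.91 tonne/day.

320.9 tonne/day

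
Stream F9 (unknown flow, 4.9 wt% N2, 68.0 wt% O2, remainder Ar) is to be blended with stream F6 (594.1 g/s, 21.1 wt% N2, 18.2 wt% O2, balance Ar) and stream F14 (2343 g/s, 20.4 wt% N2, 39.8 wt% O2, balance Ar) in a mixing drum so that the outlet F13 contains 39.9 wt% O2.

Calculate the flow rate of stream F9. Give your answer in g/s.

Let F9 be the unknown flow. Total out = 2937.1 + F9.
O2 balance: 1040.6 + 0.680·F9 = 0.399·(2937.1 + F9)
(0.680 − 0.399)·F9 = 0.399×2937.1 − 1040.6 = 131.26
F9 = 131.26 / 0.281 = 467.13 g/s

467.1 g/s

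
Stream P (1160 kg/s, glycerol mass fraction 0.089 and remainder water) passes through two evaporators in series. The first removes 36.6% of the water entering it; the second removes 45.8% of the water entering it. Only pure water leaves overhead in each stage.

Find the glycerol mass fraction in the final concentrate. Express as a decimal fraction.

water in feed = 1160×0.911 = 1056.8 kg/s.
After stage 1: water left = (1−0.366)×1056.8 = 669.99; stream total = 773.23 kg/s.
After stage 2: water left = (1−0.458)×669.99 = 363.13; final concentrate = 466.37 kg/s.
glycerol fraction = 103.24/466.37 = 0.221.

0.221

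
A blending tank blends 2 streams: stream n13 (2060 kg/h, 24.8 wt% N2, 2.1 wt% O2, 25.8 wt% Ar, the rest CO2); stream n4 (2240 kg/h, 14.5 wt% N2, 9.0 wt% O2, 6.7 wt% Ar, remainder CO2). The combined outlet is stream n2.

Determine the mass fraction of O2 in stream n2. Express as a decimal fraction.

0.057

Total flow out = 2060 + 2240 = 4300 kg/h.
O2 in = 2060×0.021 + 2240×0.090 = 244.86 kg/h.
O2 mass fraction in n2 = 244.86/4300 = 0.057.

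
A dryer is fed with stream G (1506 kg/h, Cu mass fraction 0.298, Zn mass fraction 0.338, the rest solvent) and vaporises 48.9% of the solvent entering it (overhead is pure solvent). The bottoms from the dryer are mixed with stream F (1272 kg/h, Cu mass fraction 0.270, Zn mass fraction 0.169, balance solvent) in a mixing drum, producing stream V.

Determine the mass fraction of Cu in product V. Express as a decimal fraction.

0.316

Vapour removed = 0.489×0.364×1506 = 268.06 kg/h; concentrate = 1237.9 kg/h.
Cu reaching the mixer = 448.79 (from concentrate) + 1272×0.270 = 792.23 kg/h.
Product flow = 1237.9 + 1272 = 2509.9 kg/h; Cu fraction = 0.316.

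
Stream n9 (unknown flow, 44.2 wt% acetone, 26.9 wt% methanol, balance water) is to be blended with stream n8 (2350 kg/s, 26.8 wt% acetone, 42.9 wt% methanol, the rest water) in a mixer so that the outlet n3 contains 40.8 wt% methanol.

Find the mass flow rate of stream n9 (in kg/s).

Let n9 be the unknown flow. Total out = 2350 + n9.
methanol balance: 1008.1 + 0.269·n9 = 0.408·(2350 + n9)
(0.269 − 0.408)·n9 = 0.408×2350 − 1008.1 = -49.35
n9 = -49.35 / -0.139 = 355.04 kg/s

355 kg/s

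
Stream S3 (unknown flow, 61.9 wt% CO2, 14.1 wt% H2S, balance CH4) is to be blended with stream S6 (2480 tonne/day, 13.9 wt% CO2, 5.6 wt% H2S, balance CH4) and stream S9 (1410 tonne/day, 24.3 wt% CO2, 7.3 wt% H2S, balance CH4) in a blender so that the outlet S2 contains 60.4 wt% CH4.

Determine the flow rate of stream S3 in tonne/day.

Let S3 be the unknown flow. Total out = 3890 + S3.
CH4 balance: 2960.8 + 0.240·S3 = 0.604·(3890 + S3)
(0.240 − 0.604)·S3 = 0.604×3890 − 2960.8 = -611.28
S3 = -611.28 / -0.364 = 1679.3 tonne/day

1679 tonne/day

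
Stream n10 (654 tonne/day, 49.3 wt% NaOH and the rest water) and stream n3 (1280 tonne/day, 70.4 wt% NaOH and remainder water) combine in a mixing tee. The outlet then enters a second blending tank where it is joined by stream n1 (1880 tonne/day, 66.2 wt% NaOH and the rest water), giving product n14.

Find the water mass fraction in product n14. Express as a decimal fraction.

0.353

Overall, product flow = 3814 tonne/day.
water in = 654×0.507 + 1280×0.296 + 1880×0.338 = 1345.9 tonne/day.
water fraction in n14 = 0.353.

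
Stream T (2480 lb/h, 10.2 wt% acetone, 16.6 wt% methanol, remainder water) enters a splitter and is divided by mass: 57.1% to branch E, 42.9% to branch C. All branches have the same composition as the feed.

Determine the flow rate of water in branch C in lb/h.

Branch C total = 0.429×2480 = 1063.9 lb/h.
water in C = 0.732×1063.9 = 778.79 lb/h.

778.8 lb/h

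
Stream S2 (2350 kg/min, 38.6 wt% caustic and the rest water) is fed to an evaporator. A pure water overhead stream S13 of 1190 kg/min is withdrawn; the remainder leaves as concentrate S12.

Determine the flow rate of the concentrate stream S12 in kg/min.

Concentrate = 2350 − 1190 = 1160 kg/min.

1160 kg/min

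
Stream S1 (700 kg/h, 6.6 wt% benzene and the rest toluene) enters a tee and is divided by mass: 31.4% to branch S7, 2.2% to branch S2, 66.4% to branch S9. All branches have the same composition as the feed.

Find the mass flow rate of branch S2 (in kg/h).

15.4 kg/h

Branch S2 flow = 0.022×700 = 15.4 kg/h.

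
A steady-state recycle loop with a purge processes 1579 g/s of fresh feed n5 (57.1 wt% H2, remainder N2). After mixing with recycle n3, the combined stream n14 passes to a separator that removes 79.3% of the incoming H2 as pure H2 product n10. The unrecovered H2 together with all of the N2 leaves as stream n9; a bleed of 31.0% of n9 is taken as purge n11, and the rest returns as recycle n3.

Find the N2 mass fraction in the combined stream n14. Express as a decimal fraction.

N2 enters only via n5 and leaves only via the purge: 1579×0.429 = 0.310×(N2 in n9), and the separator passes all N2, so N2 in n14 = N2 in n9 = 2185.1 g/s.
H2 in n14: m_A = 1579×0.571 + (1−0.310)·(1−0.793)·m_A, so m_A = 901.61/0.8572 = 1051.8 g/s.
n14 = 1051.8 + 2185.1 = 3237 g/s.
N2 fraction in n14 = 2185.1/3237 = 0.675.

0.675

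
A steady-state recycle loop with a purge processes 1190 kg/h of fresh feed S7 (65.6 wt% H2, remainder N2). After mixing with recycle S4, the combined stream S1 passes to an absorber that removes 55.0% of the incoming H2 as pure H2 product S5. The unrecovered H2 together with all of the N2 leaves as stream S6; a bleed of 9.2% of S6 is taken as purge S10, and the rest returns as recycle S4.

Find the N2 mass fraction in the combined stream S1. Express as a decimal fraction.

N2 enters only via S7 and leaves only via the purge: 1190×0.344 = 0.092×(N2 in S6), and the absorber passes all N2, so N2 in S1 = N2 in S6 = 4449.6 kg/h.
H2 in S1: m_A = 1190×0.656 + (1−0.092)·(1−0.550)·m_A, so m_A = 780.64/0.5914 = 1320 kg/h.
S1 = 1320 + 4449.6 = 5769.6 kg/h.
N2 fraction in S1 = 4449.6/5769.6 = 0.771.

0.771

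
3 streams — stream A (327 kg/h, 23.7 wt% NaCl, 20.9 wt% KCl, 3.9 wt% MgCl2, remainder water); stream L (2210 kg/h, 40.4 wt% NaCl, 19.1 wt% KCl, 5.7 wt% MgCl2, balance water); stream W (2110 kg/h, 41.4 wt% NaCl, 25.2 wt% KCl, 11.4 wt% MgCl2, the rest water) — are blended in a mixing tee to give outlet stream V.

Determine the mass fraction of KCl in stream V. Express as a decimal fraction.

Total flow out = 327 + 2210 + 2110 = 4647 kg/h.
KCl in = 327×0.209 + 2210×0.191 + 2110×0.252 = 1022.2 kg/h.
KCl mass fraction in V = 1022.2/4647 = 0.2200.

0.2200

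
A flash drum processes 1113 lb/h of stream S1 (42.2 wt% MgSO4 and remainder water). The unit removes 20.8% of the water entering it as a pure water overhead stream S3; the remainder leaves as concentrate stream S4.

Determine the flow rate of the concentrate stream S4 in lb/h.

979.2 lb/h

water entering = 1113×0.578 = 643.31 lb/h; overhead removed = 0.208×643.31 = 133.81 lb/h.
Concentrate = 1113 − 133.81 = 979.19 lb/h.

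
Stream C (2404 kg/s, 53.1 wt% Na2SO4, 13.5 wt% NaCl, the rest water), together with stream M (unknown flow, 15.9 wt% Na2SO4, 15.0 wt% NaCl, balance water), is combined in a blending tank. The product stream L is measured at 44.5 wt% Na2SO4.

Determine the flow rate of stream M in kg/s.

722.9 kg/s

Let M be the unknown flow. Total out = 2404 + M.
Na2SO4 balance: 1276.5 + 0.159·M = 0.445·(2404 + M)
(0.159 − 0.445)·M = 0.445×2404 − 1276.5 = -206.74
M = -206.74 / -0.286 = 722.88 kg/s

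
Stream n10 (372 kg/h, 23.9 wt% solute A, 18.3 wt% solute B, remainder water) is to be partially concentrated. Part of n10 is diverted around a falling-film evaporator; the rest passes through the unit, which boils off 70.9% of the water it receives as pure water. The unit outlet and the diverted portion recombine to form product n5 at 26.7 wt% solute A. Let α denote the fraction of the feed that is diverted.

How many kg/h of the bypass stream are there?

276.8 kg/h

All 372×0.239 = 88.908 kg/h of solute A reaches n5, so n5 = 88.908/0.267 = 332.99 kg/h and vapour = 39.011 kg/h.
The evaporator receives (1−α)·372 of feed at 0.578 water and removes 0.709 of that water:
0.709×0.578×(1−α)×372 = 39.011
(1−α) = 39.011/152.45 = 0.2559;  α = 0.7441.
Bypass flow = 0.7441×372 = 276.8 kg/h.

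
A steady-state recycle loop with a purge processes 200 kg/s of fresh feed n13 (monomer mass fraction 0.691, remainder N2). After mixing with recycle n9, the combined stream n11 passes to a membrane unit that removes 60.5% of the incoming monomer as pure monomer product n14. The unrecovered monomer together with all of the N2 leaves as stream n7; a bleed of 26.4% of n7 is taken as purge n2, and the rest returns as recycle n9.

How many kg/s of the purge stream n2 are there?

N2 enters only via n13 and leaves only via the purge: 200×0.309 = 0.264×(N2 in n7), and the membrane unit passes all N2, so N2 in n11 = N2 in n7 = 234.09 kg/s.
monomer in n11: m_A = 200×0.691 + (1−0.264)·(1−0.605)·m_A, so m_A = 138.2/0.7093 = 194.85 kg/s.
n7 = (1−0.605)×194.85 + 234.09 = 311.05 kg/s.
Purge n2 = 0.264×311.05 = 82.118 kg/s.

82.12 kg/s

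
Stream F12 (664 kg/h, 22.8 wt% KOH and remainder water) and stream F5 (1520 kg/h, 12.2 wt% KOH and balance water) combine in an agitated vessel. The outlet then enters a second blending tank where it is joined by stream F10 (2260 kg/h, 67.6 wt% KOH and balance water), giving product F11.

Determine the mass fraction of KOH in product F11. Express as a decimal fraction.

Overall, product flow = 4444 kg/h.
KOH in = 664×0.228 + 1520×0.122 + 2260×0.676 = 1864.6 kg/h.
KOH fraction in F11 = 0.420.

0.420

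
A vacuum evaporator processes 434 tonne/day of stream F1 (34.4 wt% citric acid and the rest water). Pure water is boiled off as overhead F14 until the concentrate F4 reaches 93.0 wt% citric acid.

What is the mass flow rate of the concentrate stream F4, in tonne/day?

160.5 tonne/day

citric acid is conserved: 434×0.344 = 149.3 tonne/day all reports to the concentrate.
Concentrate = 149.3/(target fraction) = 160.53 tonne/day.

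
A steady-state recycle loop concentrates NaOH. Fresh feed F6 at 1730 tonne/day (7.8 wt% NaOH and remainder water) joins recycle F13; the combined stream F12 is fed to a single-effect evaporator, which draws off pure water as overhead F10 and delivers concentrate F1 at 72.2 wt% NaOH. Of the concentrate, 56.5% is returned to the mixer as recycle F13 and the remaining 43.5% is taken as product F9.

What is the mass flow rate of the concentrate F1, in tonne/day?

Overall NaOH balance (none leaves overhead): NaOH in fresh feed = NaOH in product, i.e. 1730×0.078 = (1−0.565)·F1·0.722.
F1 = 134.94/(0.722×0.435) = 429.65 tonne/day.

429.6 tonne/day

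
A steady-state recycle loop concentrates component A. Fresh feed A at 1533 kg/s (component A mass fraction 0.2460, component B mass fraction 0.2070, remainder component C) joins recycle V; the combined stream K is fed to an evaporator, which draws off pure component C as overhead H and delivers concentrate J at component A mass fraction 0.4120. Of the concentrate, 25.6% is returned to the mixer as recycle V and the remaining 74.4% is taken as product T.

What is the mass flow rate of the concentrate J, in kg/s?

1230 kg/s

Overall component A balance (none leaves overhead): component A in fresh feed = component A in product, i.e. 1533×0.246 = (1−0.256)·J·0.412.
J = 377.12/(0.412×0.744) = 1230.3 kg/s.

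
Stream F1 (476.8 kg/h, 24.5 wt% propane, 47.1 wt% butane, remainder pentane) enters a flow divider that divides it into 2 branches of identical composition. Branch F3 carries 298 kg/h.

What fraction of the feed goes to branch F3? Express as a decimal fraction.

Fraction to F3 = 298/476.8 = 0.6250.

0.625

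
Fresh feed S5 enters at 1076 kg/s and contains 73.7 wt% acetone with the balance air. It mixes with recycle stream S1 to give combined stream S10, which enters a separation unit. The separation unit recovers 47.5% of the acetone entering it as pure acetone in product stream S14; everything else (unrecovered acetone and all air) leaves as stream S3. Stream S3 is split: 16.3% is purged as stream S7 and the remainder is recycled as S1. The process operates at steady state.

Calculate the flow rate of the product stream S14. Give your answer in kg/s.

acetone in S10: m_A = 1076×0.737 + (1−0.163)·(1−0.475)·m_A, so m_A = 793.01/0.5606 = 1414.6 kg/s.
Product S14 = 0.475×1414.6 = 671.95 kg/s.

672 kg/s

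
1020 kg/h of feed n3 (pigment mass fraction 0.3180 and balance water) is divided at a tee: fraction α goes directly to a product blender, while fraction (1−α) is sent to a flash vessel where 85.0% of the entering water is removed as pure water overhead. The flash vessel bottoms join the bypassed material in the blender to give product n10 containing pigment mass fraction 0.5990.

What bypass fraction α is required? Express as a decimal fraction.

0.191

All 1020×0.318 = 324.36 kg/h of pigment reaches n10, so n10 = 324.36/0.599 = 541.5 kg/h and vapour = 478.5 kg/h.
The evaporator receives (1−α)·1020 of feed at 0.682 water and removes 0.850 of that water:
0.850×0.682×(1−α)×1020 = 478.5
(1−α) = 478.5/591.29 = 0.8092;  α = 0.1908.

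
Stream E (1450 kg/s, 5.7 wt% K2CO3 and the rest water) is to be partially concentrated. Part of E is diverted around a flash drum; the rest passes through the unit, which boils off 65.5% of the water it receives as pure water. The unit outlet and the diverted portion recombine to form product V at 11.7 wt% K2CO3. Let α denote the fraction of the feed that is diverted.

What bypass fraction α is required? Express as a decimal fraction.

0.170

All 1450×0.057 = 82.65 kg/s of K2CO3 reaches V, so V = 82.65/0.117 = 706.41 kg/s and vapour = 743.59 kg/s.
The evaporator receives (1−α)·1450 of feed at 0.943 water and removes 0.655 of that water:
0.655×0.943×(1−α)×1450 = 743.59
(1−α) = 743.59/895.61 = 0.8303;  α = 0.1697.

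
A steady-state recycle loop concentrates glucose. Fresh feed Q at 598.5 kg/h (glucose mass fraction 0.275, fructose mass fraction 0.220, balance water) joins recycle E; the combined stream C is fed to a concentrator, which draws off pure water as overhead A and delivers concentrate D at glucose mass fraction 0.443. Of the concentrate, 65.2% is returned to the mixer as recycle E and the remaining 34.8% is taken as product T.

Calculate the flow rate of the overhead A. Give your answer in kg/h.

227 kg/h

Overall glucose balance (none leaves overhead): glucose in fresh feed = glucose in product, i.e. 598.5×0.275 = (1−0.652)·D·0.443.
D = 164.59/(0.443×0.348) = 1067.6 kg/h.
Recycle E = 0.652×1067.6 = 696.08 kg/h.
Combined feed C = 598.5 + 696.08 = 1294.6 kg/h.
Overhead A = C − D = 1294.6 − 1067.6 = 226.97 kg/h.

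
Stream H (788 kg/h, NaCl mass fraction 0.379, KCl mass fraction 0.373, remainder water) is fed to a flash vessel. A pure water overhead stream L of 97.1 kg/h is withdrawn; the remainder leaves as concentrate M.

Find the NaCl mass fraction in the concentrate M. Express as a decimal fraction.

0.432

NaCl is not removed: 788×0.379 = 298.65 kg/h of NaCl enters M.
Concentrate = 788 − 97.1 = 690.9 kg/h.
Mass fraction = 298.65/690.9 = 0.432.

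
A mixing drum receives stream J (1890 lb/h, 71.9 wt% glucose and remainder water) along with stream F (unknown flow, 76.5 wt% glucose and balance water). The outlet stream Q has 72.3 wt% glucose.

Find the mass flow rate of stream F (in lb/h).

180 lb/h

Let F be the unknown flow. Total out = 1890 + F.
glucose balance: 1358.9 + 0.765·F = 0.723·(1890 + F)
(0.765 − 0.723)·F = 0.723×1890 − 1358.9 = 7.56
F = 7.56 / 0.042 = 180 lb/h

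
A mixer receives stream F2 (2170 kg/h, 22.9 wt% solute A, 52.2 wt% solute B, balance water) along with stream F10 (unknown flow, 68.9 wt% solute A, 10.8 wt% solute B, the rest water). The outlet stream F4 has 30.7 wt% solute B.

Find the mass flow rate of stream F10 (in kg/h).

Let F10 be the unknown flow. Total out = 2170 + F10.
solute B balance: 1132.7 + 0.108·F10 = 0.307·(2170 + F10)
(0.108 − 0.307)·F10 = 0.307×2170 − 1132.7 = -466.55
F10 = -466.55 / -0.199 = 2344.5 kg/h

2344 kg/h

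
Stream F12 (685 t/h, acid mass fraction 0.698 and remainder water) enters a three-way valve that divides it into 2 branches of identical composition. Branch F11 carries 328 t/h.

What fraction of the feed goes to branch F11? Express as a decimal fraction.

Fraction to F11 = 328/685 = 0.4788.

0.479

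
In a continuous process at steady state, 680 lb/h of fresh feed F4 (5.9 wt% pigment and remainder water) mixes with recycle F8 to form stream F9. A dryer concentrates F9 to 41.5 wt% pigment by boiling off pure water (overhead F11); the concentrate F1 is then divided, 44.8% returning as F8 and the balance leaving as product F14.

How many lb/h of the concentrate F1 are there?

175.1 lb/h

Overall pigment balance (none leaves overhead): pigment in fresh feed = pigment in product, i.e. 680×0.059 = (1−0.448)·F1·0.415.
F1 = 40.12/(0.415×0.552) = 175.14 lb/h.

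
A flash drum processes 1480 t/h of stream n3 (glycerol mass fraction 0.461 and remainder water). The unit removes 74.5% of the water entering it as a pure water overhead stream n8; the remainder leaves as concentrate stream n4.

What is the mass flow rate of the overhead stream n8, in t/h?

594.3 t/h

water entering = 1480×0.539 = 797.72 t/h; overhead removed = 0.745×797.72 = 594.3 t/h.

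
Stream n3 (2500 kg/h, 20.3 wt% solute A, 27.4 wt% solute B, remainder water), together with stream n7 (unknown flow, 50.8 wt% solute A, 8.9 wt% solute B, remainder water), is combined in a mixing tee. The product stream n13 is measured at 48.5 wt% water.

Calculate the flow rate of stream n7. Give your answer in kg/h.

Let n7 be the unknown flow. Total out = 2500 + n7.
water balance: 1307.5 + 0.403·n7 = 0.485·(2500 + n7)
(0.403 − 0.485)·n7 = 0.485×2500 − 1307.5 = -95
n7 = -95 / -0.082 = 1158.5 kg/h

1159 kg/h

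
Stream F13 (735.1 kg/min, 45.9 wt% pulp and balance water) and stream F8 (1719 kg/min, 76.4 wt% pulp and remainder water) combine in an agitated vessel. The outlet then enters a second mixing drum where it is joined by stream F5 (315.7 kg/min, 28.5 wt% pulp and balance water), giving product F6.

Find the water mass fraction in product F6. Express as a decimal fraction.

0.3715

Overall, product flow = 2769.8 kg/min.
water in = 735.1×0.541 + 1719×0.236 + 315.7×0.715 = 1029.1 kg/min.
water fraction in F6 = 0.3715.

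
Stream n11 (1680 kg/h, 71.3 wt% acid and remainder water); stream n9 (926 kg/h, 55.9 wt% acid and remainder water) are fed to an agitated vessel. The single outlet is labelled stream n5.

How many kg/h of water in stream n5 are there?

water out = water in = 1680×0.287 + 926×0.441 = 890.53 kg/h.

890.5 kg/h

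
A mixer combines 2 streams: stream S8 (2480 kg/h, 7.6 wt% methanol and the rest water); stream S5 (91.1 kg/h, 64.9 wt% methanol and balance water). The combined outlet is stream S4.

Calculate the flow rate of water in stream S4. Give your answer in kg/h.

2323 kg/h

water out = water in = 2480×0.924 + 91.1×0.351 = 2323.5 kg/h.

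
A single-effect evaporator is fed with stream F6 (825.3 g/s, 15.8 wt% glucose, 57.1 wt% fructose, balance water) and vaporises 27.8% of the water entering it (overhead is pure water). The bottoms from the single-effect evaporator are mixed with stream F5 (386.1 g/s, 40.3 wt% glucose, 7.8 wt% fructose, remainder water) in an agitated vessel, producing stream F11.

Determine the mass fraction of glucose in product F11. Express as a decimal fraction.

0.249

Vapour removed = 0.278×0.271×825.3 = 62.176 g/s; concentrate = 763.12 g/s.
glucose reaching the mixer = 130.4 (from concentrate) + 386.1×0.403 = 286 g/s.
Product flow = 763.12 + 386.1 = 1149.2 g/s; glucose fraction = 0.249.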